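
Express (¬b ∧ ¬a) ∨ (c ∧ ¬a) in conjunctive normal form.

(¬b ∧ ¬a) ∨ (c ∧ ¬a)
≡ (¬b ∨ c) ∧ (¬b ∨ ¬a) ∧ (¬a ∨ c) ∧ (¬a ∨ ¬a)   [distribute ∨ over ∧]
≡ (¬b ∨ c) ∧ ¬a   [simplify]

(¬b ∨ c) ∧ ¬a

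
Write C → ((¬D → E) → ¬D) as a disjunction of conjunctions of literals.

¬C ∨ ¬D

C → ((¬D → E) → ¬D)
≡ ¬C ∨ ((¬D → E) → ¬D)   [eliminate →]
≡ ¬C ∨ ¬(¬D → E) ∨ ¬D   [eliminate →]
≡ ¬C ∨ ¬(¬¬D ∨ E) ∨ ¬D   [eliminate →]
≡ ¬C ∨ (¬¬¬D ∧ ¬E) ∨ ¬D   [De Morgan]
≡ ¬C ∨ (¬D ∧ ¬E) ∨ ¬D   [double negation]
≡ ¬C ∨ ¬D   [simplify]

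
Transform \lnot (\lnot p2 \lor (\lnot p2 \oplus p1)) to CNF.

\lnot (\lnot p2 \lor (\lnot p2 \oplus p1))
≡ \lnot (\lnot p2 \lor ((\lnot p2 \lor p1) \land \lnot (\lnot p2 \land p1)))   (expand \oplus)
≡ \lnot \lnot p2 \land \lnot ((\lnot p2 \lor p1) \land \lnot (\lnot p2 \land p1))   (De Morgan)
≡ p2 \land \lnot ((\lnot p2 \lor p1) \land \lnot (\lnot p2 \land p1))   (double negation)
≡ p2 \land (\lnot (\lnot p2 \lor p1) \lor \lnot \lnot (\lnot p2 \land p1))   (De Morgan)
≡ p2 \land ((\lnot \lnot p2 \land \lnot p1) \lor \lnot \lnot (\lnot p2 \land p1))   (De Morgan)
≡ p2 \land ((p2 \land \lnot p1) \lor \lnot \lnot (\lnot p2 \land p1))   (double negation)
≡ p2 \land ((p2 \land \lnot p1) \lor (\lnot p2 \land p1))   (double negation)
≡ p2 \land (p2 \lor \lnot p2) \land (p2 \lor p1) \land (\lnot p1 \lor \lnot p2) \land (\lnot p1 \lor p1)   (distribute \lor over \land)
≡ p2 \land (\lnot p1 \lor \lnot p2)   (simplify)

p2 \land (\lnot p1 \lor \lnot p2)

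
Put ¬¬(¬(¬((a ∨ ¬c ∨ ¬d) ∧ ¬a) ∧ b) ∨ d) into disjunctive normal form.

(¬c ∧ ¬a) ∨ (¬d ∧ ¬a) ∨ ¬b ∨ d

¬¬(¬(¬((a ∨ ¬c ∨ ¬d) ∧ ¬a) ∧ b) ∨ d)
≡ ¬(¬((a ∨ ¬c ∨ ¬d) ∧ ¬a) ∧ b) ∨ d   [double negation]
≡ ¬¬((a ∨ ¬c ∨ ¬d) ∧ ¬a) ∨ ¬b ∨ d   [De Morgan]
≡ ((a ∨ ¬c ∨ ¬d) ∧ ¬a) ∨ ¬b ∨ d   [double negation]
≡ (a ∧ ¬a) ∨ (¬c ∧ ¬a) ∨ (¬d ∧ ¬a) ∨ ¬b ∨ d   [distribute ∧ over ∨]
≡ (¬c ∧ ¬a) ∨ (¬d ∧ ¬a) ∨ ¬b ∨ d   [simplify]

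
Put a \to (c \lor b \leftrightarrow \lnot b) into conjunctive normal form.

(\lnot a \lor \lnot b) \land (\lnot a \lor b \lor c)

a \to (c \lor b \leftrightarrow \lnot b)
= \lnot a \lor (c \lor b \leftrightarrow \lnot b)   — eliminate \to
= \lnot a \lor (c \lor b \to \lnot b) \land (\lnot b \to c \lor b)   — eliminate \leftrightarrow
= \lnot a \lor (\lnot (c \lor b) \lor \lnot b) \land (\lnot b \to c \lor b)   — eliminate \to
= \lnot a \lor (\lnot (c \lor b) \lor \lnot b) \land (\lnot \lnot b \lor c \lor b)   — eliminate \to
= \lnot a \lor (\lnot c \land \lnot b \lor \lnot b) \land (\lnot \lnot b \lor c \lor b)   — De Morgan
= \lnot a \lor (\lnot c \land \lnot b \lor \lnot b) \land (b \lor c \lor b)   — double negation
= (\lnot a \lor \lnot c \lor \lnot b) \land (\lnot a \lor \lnot b \lor \lnot b) \land (\lnot a \lor b \lor c \lor b)   — distribute \lor over \land
= (\lnot a \lor \lnot b) \land (\lnot a \lor b \lor c)   — simplify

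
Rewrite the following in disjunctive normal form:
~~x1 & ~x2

~~x1 & ~x2
≡ x1 & ~x2   [double negation]

x1 & ~x2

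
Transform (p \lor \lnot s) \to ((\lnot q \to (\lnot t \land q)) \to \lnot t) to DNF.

(\lnot p \land s) \lor \lnot q \lor \lnot t

(p \lor \lnot s) \to ((\lnot q \to (\lnot t \land q)) \to \lnot t)
⇔ \lnot (p \lor \lnot s) \lor ((\lnot q \to (\lnot t \land q)) \to \lnot t)
⇔ \lnot (p \lor \lnot s) \lor \lnot (\lnot q \to (\lnot t \land q)) \lor \lnot t
⇔ \lnot (p \lor \lnot s) \lor \lnot (\lnot \lnot q \lor (\lnot t \land q)) \lor \lnot t
⇔ (\lnot p \land \lnot \lnot s) \lor \lnot (\lnot \lnot q \lor (\lnot t \land q)) \lor \lnot t
⇔ (\lnot p \land s) \lor \lnot (\lnot \lnot q \lor (\lnot t \land q)) \lor \lnot t
⇔ (\lnot p \land s) \lor (\lnot \lnot \lnot q \land \lnot (\lnot t \land q)) \lor \lnot t
⇔ (\lnot p \land s) \lor (\lnot q \land \lnot (\lnot t \land q)) \lor \lnot t
⇔ (\lnot p \land s) \lor (\lnot q \land (\lnot \lnot t \lor \lnot q)) \lor \lnot t
⇔ (\lnot p \land s) \lor (\lnot q \land (t \lor \lnot q)) \lor \lnot t
⇔ (\lnot p \land s) \lor (\lnot q \land t) \lor (\lnot q \land \lnot q) \lor \lnot t
⇔ (\lnot p \land s) \lor \lnot q \lor \lnot t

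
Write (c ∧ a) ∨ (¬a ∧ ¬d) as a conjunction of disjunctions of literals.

(c ∨ ¬a) ∧ (c ∨ ¬d) ∧ (a ∨ ¬d)

(c ∧ a) ∨ (¬a ∧ ¬d)
⇔ (c ∨ ¬a) ∧ (c ∨ ¬d) ∧ (a ∨ ¬a) ∧ (a ∨ ¬d)   [distribute ∨ over ∧]
⇔ (c ∨ ¬a) ∧ (c ∨ ¬d) ∧ (a ∨ ¬d)   [simplify]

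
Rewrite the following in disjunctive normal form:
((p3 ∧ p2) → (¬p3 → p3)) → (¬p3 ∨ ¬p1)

((p3 ∧ p2) → (¬p3 → p3)) → (¬p3 ∨ ¬p1)
≡ ¬((p3 ∧ p2) → (¬p3 → p3)) ∨ ¬p3 ∨ ¬p1   [eliminate →]
≡ ¬(¬(p3 ∧ p2) ∨ (¬p3 → p3)) ∨ ¬p3 ∨ ¬p1   [eliminate →]
≡ ¬(¬(p3 ∧ p2) ∨ ¬¬p3 ∨ p3) ∨ ¬p3 ∨ ¬p1   [eliminate →]
≡ (¬¬(p3 ∧ p2) ∧ ¬¬¬p3 ∧ ¬p3) ∨ ¬p3 ∨ ¬p1   [De Morgan]
≡ (p3 ∧ p2 ∧ ¬¬¬p3 ∧ ¬p3) ∨ ¬p3 ∨ ¬p1   [double negation]
≡ (p3 ∧ p2 ∧ ¬p3 ∧ ¬p3) ∨ ¬p3 ∨ ¬p1   [double negation]
≡ ¬p3 ∨ ¬p1   [simplify]

¬p3 ∨ ¬p1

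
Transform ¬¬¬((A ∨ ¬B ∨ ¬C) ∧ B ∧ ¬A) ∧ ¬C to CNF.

(C ∨ ¬B ∨ A) ∧ ¬C

¬¬¬((A ∨ ¬B ∨ ¬C) ∧ B ∧ ¬A) ∧ ¬C
⇔ ¬((A ∨ ¬B ∨ ¬C) ∧ B ∧ ¬A) ∧ ¬C
⇔ (¬(A ∨ ¬B ∨ ¬C) ∨ ¬B ∨ ¬¬A) ∧ ¬C
⇔ ((¬A ∧ ¬¬B ∧ ¬¬C) ∨ ¬B ∨ ¬¬A) ∧ ¬C
⇔ ((¬A ∧ B ∧ ¬¬C) ∨ ¬B ∨ ¬¬A) ∧ ¬C
⇔ ((¬A ∧ B ∧ C) ∨ ¬B ∨ ¬¬A) ∧ ¬C
⇔ ((¬A ∧ B ∧ C) ∨ ¬B ∨ A) ∧ ¬C
⇔ (¬A ∨ ¬B ∨ A) ∧ (B ∨ ¬B ∨ A) ∧ (C ∨ ¬B ∨ A) ∧ ¬C
⇔ (C ∨ ¬B ∨ A) ∧ ¬C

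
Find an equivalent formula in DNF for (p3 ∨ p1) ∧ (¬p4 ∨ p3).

(p3 ∨ p1) ∧ (¬p4 ∨ p3)
≡ (p3 ∧ ¬p4) ∨ (p3 ∧ p3) ∨ (p1 ∧ ¬p4) ∨ (p1 ∧ p3)   [distribute ∧ over ∨]
≡ p3 ∨ (p1 ∧ ¬p4)   [simplify]

p3 ∨ (p1 ∧ ¬p4)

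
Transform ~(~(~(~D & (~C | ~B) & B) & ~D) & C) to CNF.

~(~(~(~D & (~C | ~B) & B) & ~D) & C)
⇔ ~~(~(~D & (~C | ~B) & B) & ~D) | ~C   (De Morgan)
⇔ (~(~D & (~C | ~B) & B) & ~D) | ~C   (double negation)
⇔ ((~~D | ~(~C | ~B) | ~B) & ~D) | ~C   (De Morgan)
⇔ ((D | ~(~C | ~B) | ~B) & ~D) | ~C   (double negation)
⇔ ((D | (~~C & ~~B) | ~B) & ~D) | ~C   (De Morgan)
⇔ ((D | (C & ~~B) | ~B) & ~D) | ~C   (double negation)
⇔ ((D | (C & B) | ~B) & ~D) | ~C   (double negation)
⇔ (D | C | ~B | ~C) & (D | B | ~B | ~C) & (~D | ~C)   (distribute | over &)
⇔ ~D | ~C   (simplify)

~D | ~C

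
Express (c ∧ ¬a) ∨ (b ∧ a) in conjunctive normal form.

(c ∧ ¬a) ∨ (b ∧ a)
⇔ (c ∨ b) ∧ (c ∨ a) ∧ (¬a ∨ b) ∧ (¬a ∨ a)   (distribute ∨ over ∧)
⇔ (c ∨ b) ∧ (c ∨ a) ∧ (¬a ∨ b)   (simplify)

(c ∨ b) ∧ (c ∨ a) ∧ (¬a ∨ b)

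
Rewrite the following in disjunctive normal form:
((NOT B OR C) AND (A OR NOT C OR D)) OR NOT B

((NOT B OR C) AND (A OR NOT C OR D)) OR NOT B
⇔ (NOT B AND A) OR (NOT B AND NOT C) OR (NOT B AND D) OR (C AND A) OR (C AND NOT C) OR (C AND D) OR NOT B   [distribute AND over OR]
⇔ (C AND A) OR (C AND D) OR NOT B   [simplify]

(C AND A) OR (C AND D) OR NOT B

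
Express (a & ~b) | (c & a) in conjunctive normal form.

a & (~b | c)

(a & ~b) | (c & a)
⇔ (a | c) & (a | a) & (~b | c) & (~b | a)   — distribute | over &
⇔ a & (~b | c)   — simplify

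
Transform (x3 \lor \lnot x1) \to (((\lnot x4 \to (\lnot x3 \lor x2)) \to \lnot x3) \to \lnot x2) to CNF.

x1 \lor x3 \lor \lnot x2

(x3 \lor \lnot x1) \to (((\lnot x4 \to (\lnot x3 \lor x2)) \to \lnot x3) \to \lnot x2)
= \lnot (x3 \lor \lnot x1) \lor (((\lnot x4 \to (\lnot x3 \lor x2)) \to \lnot x3) \to \lnot x2)   [eliminate \to]
= \lnot (x3 \lor \lnot x1) \lor \lnot ((\lnot x4 \to (\lnot x3 \lor x2)) \to \lnot x3) \lor \lnot x2   [eliminate \to]
= \lnot (x3 \lor \lnot x1) \lor \lnot (\lnot (\lnot x4 \to (\lnot x3 \lor x2)) \lor \lnot x3) \lor \lnot x2   [eliminate \to]
= \lnot (x3 \lor \lnot x1) \lor \lnot (\lnot (\lnot \lnot x4 \lor \lnot x3 \lor x2) \lor \lnot x3) \lor \lnot x2   [eliminate \to]
= (\lnot x3 \land \lnot \lnot x1) \lor \lnot (\lnot (\lnot \lnot x4 \lor \lnot x3 \lor x2) \lor \lnot x3) \lor \lnot x2   [De Morgan]
= (\lnot x3 \land x1) \lor \lnot (\lnot (\lnot \lnot x4 \lor \lnot x3 \lor x2) \lor \lnot x3) \lor \lnot x2   [double negation]
= (\lnot x3 \land x1) \lor (\lnot \lnot (\lnot \lnot x4 \lor \lnot x3 \lor x2) \land \lnot \lnot x3) \lor \lnot x2   [De Morgan]
= (\lnot x3 \land x1) \lor ((\lnot \lnot x4 \lor \lnot x3 \lor x2) \land \lnot \lnot x3) \lor \lnot x2   [double negation]
= (\lnot x3 \land x1) \lor ((x4 \lor \lnot x3 \lor x2) \land \lnot \lnot x3) \lor \lnot x2   [double negation]
= (\lnot x3 \land x1) \lor ((x4 \lor \lnot x3 \lor x2) \land x3) \lor \lnot x2   [double negation]
= (\lnot x3 \lor x4 \lor \lnot x3 \lor x2 \lor \lnot x2) \land (\lnot x3 \lor x3 \lor \lnot x2) \land (x1 \lor x4 \lor \lnot x3 \lor x2 \lor \lnot x2) \land (x1 \lor x3 \lor \lnot x2)   [distribute \lor over \land]
= x1 \lor x3 \lor \lnot x2   [simplify]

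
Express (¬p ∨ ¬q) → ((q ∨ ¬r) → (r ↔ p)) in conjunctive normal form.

(¬p ∨ ¬q) → ((q ∨ ¬r) → (r ↔ p))
= ¬(¬p ∨ ¬q) ∨ ((q ∨ ¬r) → (r ↔ p))   [eliminate →]
= ¬(¬p ∨ ¬q) ∨ ¬(q ∨ ¬r) ∨ (r ↔ p)   [eliminate →]
= ¬(¬p ∨ ¬q) ∨ ¬(q ∨ ¬r) ∨ ((r → p) ∧ (p → r))   [eliminate ↔]
= ¬(¬p ∨ ¬q) ∨ ¬(q ∨ ¬r) ∨ ((¬r ∨ p) ∧ (p → r))   [eliminate →]
= ¬(¬p ∨ ¬q) ∨ ¬(q ∨ ¬r) ∨ ((¬r ∨ p) ∧ (¬p ∨ r))   [eliminate →]
= (¬¬p ∧ ¬¬q) ∨ ¬(q ∨ ¬r) ∨ ((¬r ∨ p) ∧ (¬p ∨ r))   [De Morgan]
= (p ∧ ¬¬q) ∨ ¬(q ∨ ¬r) ∨ ((¬r ∨ p) ∧ (¬p ∨ r))   [double negation]
= (p ∧ q) ∨ ¬(q ∨ ¬r) ∨ ((¬r ∨ p) ∧ (¬p ∨ r))   [double negation]
= (p ∧ q) ∨ (¬q ∧ ¬¬r) ∨ ((¬r ∨ p) ∧ (¬p ∨ r))   [De Morgan]
= (p ∧ q) ∨ (¬q ∧ r) ∨ ((¬r ∨ p) ∧ (¬p ∨ r))   [double negation]
= (p ∨ ¬q ∨ ¬r ∨ p) ∧ (p ∨ ¬q ∨ ¬p ∨ r) ∧ (p ∨ r ∨ ¬r ∨ p) ∧ (p ∨ r ∨ ¬p ∨ r) ∧ (q ∨ ¬q ∨ ¬r ∨ p) ∧ (q ∨ ¬q ∨ ¬p ∨ r) ∧ (q ∨ r ∨ ¬r ∨ p) ∧ (q ∨ r ∨ ¬p ∨ r)   [distribute ∨ over ∧]
= (p ∨ ¬q ∨ ¬r) ∧ (q ∨ r ∨ ¬p)   [simplify]

(p ∨ ¬q ∨ ¬r) ∧ (q ∨ r ∨ ¬p)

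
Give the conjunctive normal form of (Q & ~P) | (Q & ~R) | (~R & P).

(Q & ~P) | (Q & ~R) | (~R & P)
≡ (Q | Q | ~R) & (Q | Q | P) & (Q | ~R | ~R) & (Q | ~R | P) & (~P | Q | ~R) & (~P | Q | P) & (~P | ~R | ~R) & (~P | ~R | P)   (distribute | over &)
≡ (Q | ~R) & (Q | P) & (~P | ~R)   (simplify)

(Q | ~R) & (Q | P) & (~P | ~R)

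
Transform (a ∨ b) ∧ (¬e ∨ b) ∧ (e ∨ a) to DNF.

(a ∨ b) ∧ (¬e ∨ b) ∧ (e ∨ a)
= (a ∧ ¬e ∧ e) ∨ (a ∧ ¬e ∧ a) ∨ (a ∧ b ∧ e) ∨ (a ∧ b ∧ a) ∨ (b ∧ ¬e ∧ e) ∨ (b ∧ ¬e ∧ a) ∨ (b ∧ b ∧ e) ∨ (b ∧ b ∧ a)   (distribute ∧ over ∨)
= (a ∧ ¬e) ∨ (a ∧ b) ∨ (b ∧ e)   (simplify)

(a ∧ ¬e) ∨ (a ∧ b) ∨ (b ∧ e)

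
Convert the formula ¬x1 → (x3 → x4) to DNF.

x1 ∨ ¬x3 ∨ x4

¬x1 → (x3 → x4)
⇔ ¬¬x1 ∨ (x3 → x4)
⇔ ¬¬x1 ∨ ¬x3 ∨ x4
⇔ x1 ∨ ¬x3 ∨ x4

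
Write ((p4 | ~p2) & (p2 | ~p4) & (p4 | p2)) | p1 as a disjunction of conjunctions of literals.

(p4 & p2) | p1

((p4 | ~p2) & (p2 | ~p4) & (p4 | p2)) | p1
≡ (p4 & p2 & p4) | (p4 & p2 & p2) | (p4 & ~p4 & p4) | (p4 & ~p4 & p2) | (~p2 & p2 & p4) | (~p2 & p2 & p2) | (~p2 & ~p4 & p4) | (~p2 & ~p4 & p2) | p1   — distribute & over |
≡ (p4 & p2) | p1   — simplify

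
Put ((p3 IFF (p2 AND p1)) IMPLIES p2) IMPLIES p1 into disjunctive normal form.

(NOT p3 AND NOT p2) OR p1

((p3 IFF (p2 AND p1)) IMPLIES p2) IMPLIES p1
= NOT ((p3 IFF (p2 AND p1)) IMPLIES p2) OR p1   [eliminate IMPLIES]
= NOT (NOT (p3 IFF (p2 AND p1)) OR p2) OR p1   [eliminate IMPLIES]
= NOT (NOT ((p3 IMPLIES (p2 AND p1)) AND ((p2 AND p1) IMPLIES p3)) OR p2) OR p1   [eliminate IFF]
= NOT (NOT ((NOT p3 OR (p2 AND p1)) AND ((p2 AND p1) IMPLIES p3)) OR p2) OR p1   [eliminate IMPLIES]
= NOT (NOT ((NOT p3 OR (p2 AND p1)) AND (NOT (p2 AND p1) OR p3)) OR p2) OR p1   [eliminate IMPLIES]
= (NOT NOT ((NOT p3 OR (p2 AND p1)) AND (NOT (p2 AND p1) OR p3)) AND NOT p2) OR p1   [De Morgan]
= ((NOT p3 OR (p2 AND p1)) AND (NOT (p2 AND p1) OR p3) AND NOT p2) OR p1   [double negation]
= ((NOT p3 OR (p2 AND p1)) AND (NOT p2 OR NOT p1 OR p3) AND NOT p2) OR p1   [De Morgan]
= (NOT p3 AND NOT p2 AND NOT p2) OR (NOT p3 AND NOT p1 AND NOT p2) OR (NOT p3 AND p3 AND NOT p2) OR (p2 AND p1 AND NOT p2 AND NOT p2) OR (p2 AND p1 AND NOT p1 AND NOT p2) OR (p2 AND p1 AND p3 AND NOT p2) OR p1   [distribute AND over OR]
= (NOT p3 AND NOT p2) OR p1   [simplify]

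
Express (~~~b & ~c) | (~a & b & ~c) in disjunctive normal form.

(~b & ~c) | (~a & b & ~c)

(~~~b & ~c) | (~a & b & ~c)
≡ (~b & ~c) | (~a & b & ~c)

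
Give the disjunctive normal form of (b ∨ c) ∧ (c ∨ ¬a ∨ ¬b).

b ∧ ¬a ∨ c

(b ∨ c) ∧ (c ∨ ¬a ∨ ¬b)
= b ∧ c ∨ b ∧ ¬a ∨ b ∧ ¬b ∨ c ∧ c ∨ c ∧ ¬a ∨ c ∧ ¬b   — distribute ∧ over ∨
= b ∧ ¬a ∨ c   — simplify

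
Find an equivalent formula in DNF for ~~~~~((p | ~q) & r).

(~p & q) | ~r

~~~~~((p | ~q) & r)
≡ ~~~((p | ~q) & r)   [double negation]
≡ ~((p | ~q) & r)   [double negation]
≡ ~(p | ~q) | ~r   [De Morgan]
≡ (~p & ~~q) | ~r   [De Morgan]
≡ (~p & q) | ~r   [double negation]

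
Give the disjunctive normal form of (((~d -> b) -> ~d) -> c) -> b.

(((~d -> b) -> ~d) -> c) -> b
= ~(((~d -> b) -> ~d) -> c) | b   [eliminate ->]
= ~(~((~d -> b) -> ~d) | c) | b   [eliminate ->]
= ~(~(~(~d -> b) | ~d) | c) | b   [eliminate ->]
= ~(~(~(~~d | b) | ~d) | c) | b   [eliminate ->]
= (~~(~(~~d | b) | ~d) & ~c) | b   [De Morgan]
= ((~(~~d | b) | ~d) & ~c) | b   [double negation]
= (((~~~d & ~b) | ~d) & ~c) | b   [De Morgan]
= (((~d & ~b) | ~d) & ~c) | b   [double negation]
= (~d & ~b & ~c) | (~d & ~c) | b   [distribute & over |]
= (~d & ~c) | b   [simplify]

(~d & ~c) | b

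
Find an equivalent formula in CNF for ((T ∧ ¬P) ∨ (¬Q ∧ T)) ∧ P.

((T ∧ ¬P) ∨ (¬Q ∧ T)) ∧ P
≡ (T ∨ ¬Q) ∧ (T ∨ T) ∧ (¬P ∨ ¬Q) ∧ (¬P ∨ T) ∧ P   — distribute ∨ over ∧
≡ T ∧ (¬P ∨ ¬Q) ∧ P   — simplify

T ∧ (¬P ∨ ¬Q) ∧ P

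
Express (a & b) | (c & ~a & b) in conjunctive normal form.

(a | c) & b

(a & b) | (c & ~a & b)
⇔ (a | c) & (a | ~a) & (a | b) & (b | c) & (b | ~a) & (b | b)   (distribute | over &)
⇔ (a | c) & b   (simplify)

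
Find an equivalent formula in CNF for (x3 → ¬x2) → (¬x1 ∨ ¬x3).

(x3 → ¬x2) → (¬x1 ∨ ¬x3)
⇔ ¬(x3 → ¬x2) ∨ ¬x1 ∨ ¬x3   — eliminate →
⇔ ¬(¬x3 ∨ ¬x2) ∨ ¬x1 ∨ ¬x3   — eliminate →
⇔ (¬¬x3 ∧ ¬¬x2) ∨ ¬x1 ∨ ¬x3   — De Morgan
⇔ (x3 ∧ ¬¬x2) ∨ ¬x1 ∨ ¬x3   — double negation
⇔ (x3 ∧ x2) ∨ ¬x1 ∨ ¬x3   — double negation
⇔ (x3 ∨ ¬x1 ∨ ¬x3) ∧ (x2 ∨ ¬x1 ∨ ¬x3)   — distribute ∨ over ∧
⇔ x2 ∨ ¬x1 ∨ ¬x3   — simplify

x2 ∨ ¬x1 ∨ ¬x3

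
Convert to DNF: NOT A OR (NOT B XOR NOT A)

NOT A OR (NOT B XOR NOT A)
= NOT A OR (NOT B AND NOT NOT A) OR (NOT NOT B AND NOT A)   [expand XOR]
= NOT A OR (NOT B AND A) OR (NOT NOT B AND NOT A)   [double negation]
= NOT A OR (NOT B AND A) OR (B AND NOT A)   [double negation]
= NOT A OR (NOT B AND A)   [simplify]

NOT A OR (NOT B AND A)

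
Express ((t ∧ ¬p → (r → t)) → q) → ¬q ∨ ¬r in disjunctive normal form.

¬q ∨ ¬r

((t ∧ ¬p → (r → t)) → q) → ¬q ∨ ¬r
≡ ¬((t ∧ ¬p → (r → t)) → q) ∨ ¬q ∨ ¬r   (eliminate →)
≡ ¬(¬(t ∧ ¬p → (r → t)) ∨ q) ∨ ¬q ∨ ¬r   (eliminate →)
≡ ¬(¬(¬(t ∧ ¬p) ∨ (r → t)) ∨ q) ∨ ¬q ∨ ¬r   (eliminate →)
≡ ¬(¬(¬(t ∧ ¬p) ∨ ¬r ∨ t) ∨ q) ∨ ¬q ∨ ¬r   (eliminate →)
≡ ¬¬(¬(t ∧ ¬p) ∨ ¬r ∨ t) ∧ ¬q ∨ ¬q ∨ ¬r   (De Morgan)
≡ (¬(t ∧ ¬p) ∨ ¬r ∨ t) ∧ ¬q ∨ ¬q ∨ ¬r   (double negation)
≡ (¬t ∨ ¬¬p ∨ ¬r ∨ t) ∧ ¬q ∨ ¬q ∨ ¬r   (De Morgan)
≡ (¬t ∨ p ∨ ¬r ∨ t) ∧ ¬q ∨ ¬q ∨ ¬r   (double negation)
≡ ¬t ∧ ¬q ∨ p ∧ ¬q ∨ ¬r ∧ ¬q ∨ t ∧ ¬q ∨ ¬q ∨ ¬r   (distribute ∧ over ∨)
≡ ¬q ∨ ¬r   (simplify)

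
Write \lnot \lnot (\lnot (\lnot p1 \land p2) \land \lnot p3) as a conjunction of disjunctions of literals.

(p1 \lor \lnot p2) \land \lnot p3

\lnot \lnot (\lnot (\lnot p1 \land p2) \land \lnot p3)
≡ \lnot (\lnot p1 \land p2) \land \lnot p3   [double negation]
≡ (\lnot \lnot p1 \lor \lnot p2) \land \lnot p3   [De Morgan]
≡ (p1 \lor \lnot p2) \land \lnot p3   [double negation]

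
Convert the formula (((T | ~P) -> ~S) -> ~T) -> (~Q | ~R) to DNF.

(((T | ~P) -> ~S) -> ~T) -> (~Q | ~R)
= ~(((T | ~P) -> ~S) -> ~T) | ~Q | ~R   — eliminate ->
= ~(~((T | ~P) -> ~S) | ~T) | ~Q | ~R   — eliminate ->
= ~(~(~(T | ~P) | ~S) | ~T) | ~Q | ~R   — eliminate ->
= (~~(~(T | ~P) | ~S) & ~~T) | ~Q | ~R   — De Morgan
= ((~(T | ~P) | ~S) & ~~T) | ~Q | ~R   — double negation
= (((~T & ~~P) | ~S) & ~~T) | ~Q | ~R   — De Morgan
= (((~T & P) | ~S) & ~~T) | ~Q | ~R   — double negation
= (((~T & P) | ~S) & T) | ~Q | ~R   — double negation
= (~T & P & T) | (~S & T) | ~Q | ~R   — distribute & over |
= (~S & T) | ~Q | ~R   — simplify

(~S & T) | ~Q | ~R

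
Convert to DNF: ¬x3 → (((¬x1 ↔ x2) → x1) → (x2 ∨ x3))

¬x3 → (((¬x1 ↔ x2) → x1) → (x2 ∨ x3))
⇔ ¬¬x3 ∨ (((¬x1 ↔ x2) → x1) → (x2 ∨ x3))
⇔ ¬¬x3 ∨ ¬((¬x1 ↔ x2) → x1) ∨ x2 ∨ x3
⇔ ¬¬x3 ∨ ¬(¬(¬x1 ↔ x2) ∨ x1) ∨ x2 ∨ x3
⇔ ¬¬x3 ∨ ¬(¬((¬x1 → x2) ∧ (x2 → ¬x1)) ∨ x1) ∨ x2 ∨ x3
⇔ ¬¬x3 ∨ ¬(¬((¬¬x1 ∨ x2) ∧ (x2 → ¬x1)) ∨ x1) ∨ x2 ∨ x3
⇔ ¬¬x3 ∨ ¬(¬((¬¬x1 ∨ x2) ∧ (¬x2 ∨ ¬x1)) ∨ x1) ∨ x2 ∨ x3
⇔ x3 ∨ ¬(¬((¬¬x1 ∨ x2) ∧ (¬x2 ∨ ¬x1)) ∨ x1) ∨ x2 ∨ x3
⇔ x3 ∨ (¬¬((¬¬x1 ∨ x2) ∧ (¬x2 ∨ ¬x1)) ∧ ¬x1) ∨ x2 ∨ x3
⇔ x3 ∨ ((¬¬x1 ∨ x2) ∧ (¬x2 ∨ ¬x1) ∧ ¬x1) ∨ x2 ∨ x3
⇔ x3 ∨ ((x1 ∨ x2) ∧ (¬x2 ∨ ¬x1) ∧ ¬x1) ∨ x2 ∨ x3
⇔ x3 ∨ (x1 ∧ ¬x2 ∧ ¬x1) ∨ (x1 ∧ ¬x1 ∧ ¬x1) ∨ (x2 ∧ ¬x2 ∧ ¬x1) ∨ (x2 ∧ ¬x1 ∧ ¬x1) ∨ x2 ∨ x3
⇔ x3 ∨ x2

x3 ∨ x2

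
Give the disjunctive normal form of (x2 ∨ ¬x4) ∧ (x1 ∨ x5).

(x2 ∨ ¬x4) ∧ (x1 ∨ x5)
≡ (x2 ∧ x1) ∨ (x2 ∧ x5) ∨ (¬x4 ∧ x1) ∨ (¬x4 ∧ x5)   [distribute ∧ over ∨]

(x2 ∧ x1) ∨ (x2 ∧ x5) ∨ (¬x4 ∧ x1) ∨ (¬x4 ∧ x5)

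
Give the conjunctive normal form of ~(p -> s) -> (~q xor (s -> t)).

~(p -> s) -> (~q xor (s -> t))
≡ ~~(p -> s) | (~q xor (s -> t))   [eliminate ->]
≡ ~~(~p | s) | (~q xor (s -> t))   [eliminate ->]
≡ ~~(~p | s) | ((~q | (s -> t)) & ~(~q & (s -> t)))   [expand xor]
≡ ~~(~p | s) | ((~q | ~s | t) & ~(~q & (s -> t)))   [eliminate ->]
≡ ~~(~p | s) | ((~q | ~s | t) & ~(~q & (~s | t)))   [eliminate ->]
≡ ~p | s | ((~q | ~s | t) & ~(~q & (~s | t)))   [double negation]
≡ ~p | s | ((~q | ~s | t) & (~~q | ~(~s | t)))   [De Morgan]
≡ ~p | s | ((~q | ~s | t) & (q | ~(~s | t)))   [double negation]
≡ ~p | s | ((~q | ~s | t) & (q | (~~s & ~t)))   [De Morgan]
≡ ~p | s | ((~q | ~s | t) & (q | (s & ~t)))   [double negation]
≡ (~p | s | ~q | ~s | t) & (~p | s | q | s) & (~p | s | q | ~t)   [distribute | over &]
≡ ~p | s | q   [simplify]

~p | s | q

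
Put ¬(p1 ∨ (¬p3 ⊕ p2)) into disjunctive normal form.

(¬p1 ∧ p3 ∧ ¬p2) ∨ (¬p1 ∧ p2 ∧ ¬p3)

¬(p1 ∨ (¬p3 ⊕ p2))
≡ ¬(p1 ∨ (¬p3 ∧ ¬p2) ∨ (¬¬p3 ∧ p2))   (expand ⊕)
≡ ¬p1 ∧ ¬(¬p3 ∧ ¬p2) ∧ ¬(¬¬p3 ∧ p2)   (De Morgan)
≡ ¬p1 ∧ (¬¬p3 ∨ ¬¬p2) ∧ ¬(¬¬p3 ∧ p2)   (De Morgan)
≡ ¬p1 ∧ (p3 ∨ ¬¬p2) ∧ ¬(¬¬p3 ∧ p2)   (double negation)
≡ ¬p1 ∧ (p3 ∨ p2) ∧ ¬(¬¬p3 ∧ p2)   (double negation)
≡ ¬p1 ∧ (p3 ∨ p2) ∧ (¬¬¬p3 ∨ ¬p2)   (De Morgan)
≡ ¬p1 ∧ (p3 ∨ p2) ∧ (¬p3 ∨ ¬p2)   (double negation)
≡ (¬p1 ∧ p3 ∧ ¬p3) ∨ (¬p1 ∧ p3 ∧ ¬p2) ∨ (¬p1 ∧ p2 ∧ ¬p3) ∨ (¬p1 ∧ p2 ∧ ¬p2)   (distribute ∧ over ∨)
≡ (¬p1 ∧ p3 ∧ ¬p2) ∨ (¬p1 ∧ p2 ∧ ¬p3)   (simplify)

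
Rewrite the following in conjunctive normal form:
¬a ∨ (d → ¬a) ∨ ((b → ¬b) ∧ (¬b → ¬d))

(¬a ∨ ¬d ∨ ¬b) ∧ (¬a ∨ ¬d ∨ b)

¬a ∨ (d → ¬a) ∨ ((b → ¬b) ∧ (¬b → ¬d))
⇔ ¬a ∨ ¬d ∨ ¬a ∨ ((b → ¬b) ∧ (¬b → ¬d))   [eliminate →]
⇔ ¬a ∨ ¬d ∨ ¬a ∨ ((¬b ∨ ¬b) ∧ (¬b → ¬d))   [eliminate →]
⇔ ¬a ∨ ¬d ∨ ¬a ∨ ((¬b ∨ ¬b) ∧ (¬¬b ∨ ¬d))   [eliminate →]
⇔ ¬a ∨ ¬d ∨ ¬a ∨ ((¬b ∨ ¬b) ∧ (b ∨ ¬d))   [double negation]
⇔ (¬a ∨ ¬d ∨ ¬a ∨ ¬b ∨ ¬b) ∧ (¬a ∨ ¬d ∨ ¬a ∨ b ∨ ¬d)   [distribute ∨ over ∧]
⇔ (¬a ∨ ¬d ∨ ¬b) ∧ (¬a ∨ ¬d ∨ b)   [simplify]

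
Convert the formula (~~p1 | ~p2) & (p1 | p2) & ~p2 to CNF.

(p1 | p2) & ~p2

(~~p1 | ~p2) & (p1 | p2) & ~p2
⇔ (p1 | ~p2) & (p1 | p2) & ~p2
⇔ (p1 | p2) & ~p2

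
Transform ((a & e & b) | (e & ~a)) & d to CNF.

((a & e & b) | (e & ~a)) & d
⇔ (a | e) & (a | ~a) & (e | e) & (e | ~a) & (b | e) & (b | ~a) & d   [distribute | over &]
⇔ e & (b | ~a) & d   [simplify]

e & (b | ~a) & d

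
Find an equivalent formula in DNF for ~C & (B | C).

~C & (B | C)
≡ (~C & B) | (~C & C)   [distribute & over |]
≡ ~C & B   [simplify]

~C & B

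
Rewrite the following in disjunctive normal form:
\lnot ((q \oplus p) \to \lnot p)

\lnot q \land p

\lnot ((q \oplus p) \to \lnot p)
= \lnot (\lnot (q \oplus p) \lor \lnot p)
= \lnot (\lnot ((q \land \lnot p) \lor (\lnot q \land p)) \lor \lnot p)
= \lnot \lnot ((q \land \lnot p) \lor (\lnot q \land p)) \land \lnot \lnot p
= ((q \land \lnot p) \lor (\lnot q \land p)) \land \lnot \lnot p
= ((q \land \lnot p) \lor (\lnot q \land p)) \land p
= (q \land \lnot p \land p) \lor (\lnot q \land p \land p)
= \lnot q \land p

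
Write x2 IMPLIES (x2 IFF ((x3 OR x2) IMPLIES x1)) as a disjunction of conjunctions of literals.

NOT x2 OR (x1 AND x2)

x2 IMPLIES (x2 IFF ((x3 OR x2) IMPLIES x1))
≡ NOT x2 OR (x2 IFF ((x3 OR x2) IMPLIES x1))   (eliminate IMPLIES)
≡ NOT x2 OR ((x2 IMPLIES ((x3 OR x2) IMPLIES x1)) AND (((x3 OR x2) IMPLIES x1) IMPLIES x2))   (eliminate IFF)
≡ NOT x2 OR ((NOT x2 OR ((x3 OR x2) IMPLIES x1)) AND (((x3 OR x2) IMPLIES x1) IMPLIES x2))   (eliminate IMPLIES)
≡ NOT x2 OR ((NOT x2 OR NOT (x3 OR x2) OR x1) AND (((x3 OR x2) IMPLIES x1) IMPLIES x2))   (eliminate IMPLIES)
≡ NOT x2 OR ((NOT x2 OR NOT (x3 OR x2) OR x1) AND (NOT ((x3 OR x2) IMPLIES x1) OR x2))   (eliminate IMPLIES)
≡ NOT x2 OR ((NOT x2 OR NOT (x3 OR x2) OR x1) AND (NOT (NOT (x3 OR x2) OR x1) OR x2))   (eliminate IMPLIES)
≡ NOT x2 OR ((NOT x2 OR (NOT x3 AND NOT x2) OR x1) AND (NOT (NOT (x3 OR x2) OR x1) OR x2))   (De Morgan)
≡ NOT x2 OR ((NOT x2 OR (NOT x3 AND NOT x2) OR x1) AND ((NOT NOT (x3 OR x2) AND NOT x1) OR x2))   (De Morgan)
≡ NOT x2 OR ((NOT x2 OR (NOT x3 AND NOT x2) OR x1) AND (((x3 OR x2) AND NOT x1) OR x2))   (double negation)
≡ NOT x2 OR (NOT x2 AND x3 AND NOT x1) OR (NOT x2 AND x2 AND NOT x1) OR (NOT x2 AND x2) OR (NOT x3 AND NOT x2 AND x3 AND NOT x1) OR (NOT x3 AND NOT x2 AND x2 AND NOT x1) OR (NOT x3 AND NOT x2 AND x2) OR (x1 AND x3 AND NOT x1) OR (x1 AND x2 AND NOT x1) OR (x1 AND x2)   (distribute AND over OR)
≡ NOT x2 OR (x1 AND x2)   (simplify)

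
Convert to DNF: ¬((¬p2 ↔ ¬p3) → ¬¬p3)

¬((¬p2 ↔ ¬p3) → ¬¬p3)
≡ ¬(¬(¬p2 ↔ ¬p3) ∨ ¬¬p3)   (eliminate →)
≡ ¬(¬((¬p2 → ¬p3) ∧ (¬p3 → ¬p2)) ∨ ¬¬p3)   (eliminate ↔)
≡ ¬(¬((¬¬p2 ∨ ¬p3) ∧ (¬p3 → ¬p2)) ∨ ¬¬p3)   (eliminate →)
≡ ¬(¬((¬¬p2 ∨ ¬p3) ∧ (¬¬p3 ∨ ¬p2)) ∨ ¬¬p3)   (eliminate →)
≡ ¬¬((¬¬p2 ∨ ¬p3) ∧ (¬¬p3 ∨ ¬p2)) ∧ ¬¬¬p3   (De Morgan)
≡ (¬¬p2 ∨ ¬p3) ∧ (¬¬p3 ∨ ¬p2) ∧ ¬¬¬p3   (double negation)
≡ (p2 ∨ ¬p3) ∧ (¬¬p3 ∨ ¬p2) ∧ ¬¬¬p3   (double negation)
≡ (p2 ∨ ¬p3) ∧ (p3 ∨ ¬p2) ∧ ¬¬¬p3   (double negation)
≡ (p2 ∨ ¬p3) ∧ (p3 ∨ ¬p2) ∧ ¬p3   (double negation)
≡ p2 ∧ p3 ∧ ¬p3 ∨ p2 ∧ ¬p2 ∧ ¬p3 ∨ ¬p3 ∧ p3 ∧ ¬p3 ∨ ¬p3 ∧ ¬p2 ∧ ¬p3   (distribute ∧ over ∨)
≡ ¬p3 ∧ ¬p2   (simplify)

¬p3 ∧ ¬p2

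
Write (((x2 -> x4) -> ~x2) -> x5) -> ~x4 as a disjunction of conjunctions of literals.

(~x2 & ~x5) | ~x4

(((x2 -> x4) -> ~x2) -> x5) -> ~x4
≡ ~(((x2 -> x4) -> ~x2) -> x5) | ~x4   — eliminate ->
≡ ~(~((x2 -> x4) -> ~x2) | x5) | ~x4   — eliminate ->
≡ ~(~(~(x2 -> x4) | ~x2) | x5) | ~x4   — eliminate ->
≡ ~(~(~(~x2 | x4) | ~x2) | x5) | ~x4   — eliminate ->
≡ (~~(~(~x2 | x4) | ~x2) & ~x5) | ~x4   — De Morgan
≡ ((~(~x2 | x4) | ~x2) & ~x5) | ~x4   — double negation
≡ (((~~x2 & ~x4) | ~x2) & ~x5) | ~x4   — De Morgan
≡ (((x2 & ~x4) | ~x2) & ~x5) | ~x4   — double negation
≡ (x2 & ~x4 & ~x5) | (~x2 & ~x5) | ~x4   — distribute & over |
≡ (~x2 & ~x5) | ~x4   — simplify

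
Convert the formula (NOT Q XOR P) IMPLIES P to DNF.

(Q AND NOT P) OR P

(NOT Q XOR P) IMPLIES P
= NOT (NOT Q XOR P) OR P
= NOT ((NOT Q AND NOT P) OR (NOT NOT Q AND P)) OR P
= (NOT (NOT Q AND NOT P) AND NOT (NOT NOT Q AND P)) OR P
= ((NOT NOT Q OR NOT NOT P) AND NOT (NOT NOT Q AND P)) OR P
= ((Q OR NOT NOT P) AND NOT (NOT NOT Q AND P)) OR P
= ((Q OR P) AND NOT (NOT NOT Q AND P)) OR P
= ((Q OR P) AND (NOT NOT NOT Q OR NOT P)) OR P
= ((Q OR P) AND (NOT Q OR NOT P)) OR P
= (Q AND NOT Q) OR (Q AND NOT P) OR (P AND NOT Q) OR (P AND NOT P) OR P
= (Q AND NOT P) OR P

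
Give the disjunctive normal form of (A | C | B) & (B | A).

(A | C | B) & (B | A)
= (A & B) | (A & A) | (C & B) | (C & A) | (B & B) | (B & A)   [distribute & over |]
= A | B   [simplify]

A | B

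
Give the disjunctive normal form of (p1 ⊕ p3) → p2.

(¬p1 ∧ ¬p3) ∨ (p3 ∧ p1) ∨ p2

(p1 ⊕ p3) → p2
≡ ¬(p1 ⊕ p3) ∨ p2   [eliminate →]
≡ ¬((p1 ∧ ¬p3) ∨ (¬p1 ∧ p3)) ∨ p2   [expand ⊕]
≡ (¬(p1 ∧ ¬p3) ∧ ¬(¬p1 ∧ p3)) ∨ p2   [De Morgan]
≡ ((¬p1 ∨ ¬¬p3) ∧ ¬(¬p1 ∧ p3)) ∨ p2   [De Morgan]
≡ ((¬p1 ∨ p3) ∧ ¬(¬p1 ∧ p3)) ∨ p2   [double negation]
≡ ((¬p1 ∨ p3) ∧ (¬¬p1 ∨ ¬p3)) ∨ p2   [De Morgan]
≡ ((¬p1 ∨ p3) ∧ (p1 ∨ ¬p3)) ∨ p2   [double negation]
≡ (¬p1 ∧ p1) ∨ (¬p1 ∧ ¬p3) ∨ (p3 ∧ p1) ∨ (p3 ∧ ¬p3) ∨ p2   [distribute ∧ over ∨]
≡ (¬p1 ∧ ¬p3) ∨ (p3 ∧ p1) ∨ p2   [simplify]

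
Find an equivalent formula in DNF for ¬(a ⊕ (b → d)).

(¬a ∧ b ∧ ¬d) ∨ (¬b ∧ a) ∨ (d ∧ a)

¬(a ⊕ (b → d))
≡ ¬((a ∧ ¬(b → d)) ∨ (¬a ∧ (b → d)))   (expand ⊕)
≡ ¬((a ∧ ¬(¬b ∨ d)) ∨ (¬a ∧ (b → d)))   (eliminate →)
≡ ¬((a ∧ ¬(¬b ∨ d)) ∨ (¬a ∧ (¬b ∨ d)))   (eliminate →)
≡ ¬(a ∧ ¬(¬b ∨ d)) ∧ ¬(¬a ∧ (¬b ∨ d))   (De Morgan)
≡ (¬a ∨ ¬¬(¬b ∨ d)) ∧ ¬(¬a ∧ (¬b ∨ d))   (De Morgan)
≡ (¬a ∨ ¬b ∨ d) ∧ ¬(¬a ∧ (¬b ∨ d))   (double negation)
≡ (¬a ∨ ¬b ∨ d) ∧ (¬¬a ∨ ¬(¬b ∨ d))   (De Morgan)
≡ (¬a ∨ ¬b ∨ d) ∧ (a ∨ ¬(¬b ∨ d))   (double negation)
≡ (¬a ∨ ¬b ∨ d) ∧ (a ∨ (¬¬b ∧ ¬d))   (De Morgan)
≡ (¬a ∨ ¬b ∨ d) ∧ (a ∨ (b ∧ ¬d))   (double negation)
≡ (¬a ∧ a) ∨ (¬a ∧ b ∧ ¬d) ∨ (¬b ∧ a) ∨ (¬b ∧ b ∧ ¬d) ∨ (d ∧ a) ∨ (d ∧ b ∧ ¬d)   (distribute ∧ over ∨)
≡ (¬a ∧ b ∧ ¬d) ∨ (¬b ∧ a) ∨ (d ∧ a)   (simplify)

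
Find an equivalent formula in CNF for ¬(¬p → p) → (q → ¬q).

p ∨ ¬q

¬(¬p → p) → (q → ¬q)
≡ ¬¬(¬p → p) ∨ (q → ¬q)   (eliminate →)
≡ ¬¬(¬¬p ∨ p) ∨ (q → ¬q)   (eliminate →)
≡ ¬¬(¬¬p ∨ p) ∨ ¬q ∨ ¬q   (eliminate →)
≡ ¬¬p ∨ p ∨ ¬q ∨ ¬q   (double negation)
≡ p ∨ p ∨ ¬q ∨ ¬q   (double negation)
≡ p ∨ ¬q   (simplify)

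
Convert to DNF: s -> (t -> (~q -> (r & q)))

s -> (t -> (~q -> (r & q)))
≡ ~s | (t -> (~q -> (r & q)))   [eliminate ->]
≡ ~s | ~t | (~q -> (r & q))   [eliminate ->]
≡ ~s | ~t | ~~q | (r & q)   [eliminate ->]
≡ ~s | ~t | q | (r & q)   [double negation]
≡ ~s | ~t | q   [simplify]

~s | ~t | q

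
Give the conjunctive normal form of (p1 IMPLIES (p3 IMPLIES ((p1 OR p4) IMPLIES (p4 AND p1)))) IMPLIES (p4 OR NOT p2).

(p1 IMPLIES (p3 IMPLIES ((p1 OR p4) IMPLIES (p4 AND p1)))) IMPLIES (p4 OR NOT p2)
≡ NOT (p1 IMPLIES (p3 IMPLIES ((p1 OR p4) IMPLIES (p4 AND p1)))) OR p4 OR NOT p2   — eliminate IMPLIES
≡ NOT (NOT p1 OR (p3 IMPLIES ((p1 OR p4) IMPLIES (p4 AND p1)))) OR p4 OR NOT p2   — eliminate IMPLIES
≡ NOT (NOT p1 OR NOT p3 OR ((p1 OR p4) IMPLIES (p4 AND p1))) OR p4 OR NOT p2   — eliminate IMPLIES
≡ NOT (NOT p1 OR NOT p3 OR NOT (p1 OR p4) OR (p4 AND p1)) OR p4 OR NOT p2   — eliminate IMPLIES
≡ (NOT NOT p1 AND NOT NOT p3 AND NOT NOT (p1 OR p4) AND NOT (p4 AND p1)) OR p4 OR NOT p2   — De Morgan
≡ (p1 AND NOT NOT p3 AND NOT NOT (p1 OR p4) AND NOT (p4 AND p1)) OR p4 OR NOT p2   — double negation
≡ (p1 AND p3 AND NOT NOT (p1 OR p4) AND NOT (p4 AND p1)) OR p4 OR NOT p2   — double negation
≡ (p1 AND p3 AND (p1 OR p4) AND NOT (p4 AND p1)) OR p4 OR NOT p2   — double negation
≡ (p1 AND p3 AND (p1 OR p4) AND (NOT p4 OR NOT p1)) OR p4 OR NOT p2   — De Morgan
≡ (p1 OR p4 OR NOT p2) AND (p3 OR p4 OR NOT p2) AND (p1 OR p4 OR p4 OR NOT p2) AND (NOT p4 OR NOT p1 OR p4 OR NOT p2)   — distribute OR over AND
≡ (p1 OR p4 OR NOT p2) AND (p3 OR p4 OR NOT p2)   — simplify

(p1 OR p4 OR NOT p2) AND (p3 OR p4 OR NOT p2)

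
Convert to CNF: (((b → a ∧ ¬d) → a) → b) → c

(b ∨ a ∨ c) ∧ (¬b ∨ c)

(((b → a ∧ ¬d) → a) → b) → c
= ¬(((b → a ∧ ¬d) → a) → b) ∨ c   [eliminate →]
= ¬(¬((b → a ∧ ¬d) → a) ∨ b) ∨ c   [eliminate →]
= ¬(¬(¬(b → a ∧ ¬d) ∨ a) ∨ b) ∨ c   [eliminate →]
= ¬(¬(¬(¬b ∨ a ∧ ¬d) ∨ a) ∨ b) ∨ c   [eliminate →]
= ¬¬(¬(¬b ∨ a ∧ ¬d) ∨ a) ∧ ¬b ∨ c   [De Morgan]
= (¬(¬b ∨ a ∧ ¬d) ∨ a) ∧ ¬b ∨ c   [double negation]
= (¬¬b ∧ ¬(a ∧ ¬d) ∨ a) ∧ ¬b ∨ c   [De Morgan]
= (b ∧ ¬(a ∧ ¬d) ∨ a) ∧ ¬b ∨ c   [double negation]
= (b ∧ (¬a ∨ ¬¬d) ∨ a) ∧ ¬b ∨ c   [De Morgan]
= (b ∧ (¬a ∨ d) ∨ a) ∧ ¬b ∨ c   [double negation]
= (b ∨ a ∨ c) ∧ (¬a ∨ d ∨ a ∨ c) ∧ (¬b ∨ c)   [distribute ∨ over ∧]
= (b ∨ a ∨ c) ∧ (¬b ∨ c)   [simplify]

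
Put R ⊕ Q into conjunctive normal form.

R ⊕ Q
≡ (R ∨ Q) ∧ ¬(R ∧ Q)   [expand ⊕]
≡ (R ∨ Q) ∧ (¬R ∨ ¬Q)   [De Morgan]

(R ∨ Q) ∧ (¬R ∨ ¬Q)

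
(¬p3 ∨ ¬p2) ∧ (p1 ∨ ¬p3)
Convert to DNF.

¬p3 ∨ (¬p2 ∧ p1)

(¬p3 ∨ ¬p2) ∧ (p1 ∨ ¬p3)
≡ (¬p3 ∧ p1) ∨ (¬p3 ∧ ¬p3) ∨ (¬p2 ∧ p1) ∨ (¬p2 ∧ ¬p3)   [distribute ∧ over ∨]
≡ ¬p3 ∨ (¬p2 ∧ p1)   [simplify]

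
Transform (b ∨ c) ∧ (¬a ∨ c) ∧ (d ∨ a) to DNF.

(b ∨ c) ∧ (¬a ∨ c) ∧ (d ∨ a)
≡ b ∧ ¬a ∧ d ∨ b ∧ ¬a ∧ a ∨ b ∧ c ∧ d ∨ b ∧ c ∧ a ∨ c ∧ ¬a ∧ d ∨ c ∧ ¬a ∧ a ∨ c ∧ c ∧ d ∨ c ∧ c ∧ a   [distribute ∧ over ∨]
≡ b ∧ ¬a ∧ d ∨ c ∧ d ∨ c ∧ a   [simplify]

b ∧ ¬a ∧ d ∨ c ∧ d ∨ c ∧ a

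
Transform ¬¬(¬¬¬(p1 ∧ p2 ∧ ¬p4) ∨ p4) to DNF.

¬¬(¬¬¬(p1 ∧ p2 ∧ ¬p4) ∨ p4)
≡ ¬¬¬(p1 ∧ p2 ∧ ¬p4) ∨ p4   (double negation)
≡ ¬(p1 ∧ p2 ∧ ¬p4) ∨ p4   (double negation)
≡ ¬p1 ∨ ¬p2 ∨ ¬¬p4 ∨ p4   (De Morgan)
≡ ¬p1 ∨ ¬p2 ∨ p4 ∨ p4   (double negation)
≡ ¬p1 ∨ ¬p2 ∨ p4   (simplify)

¬p1 ∨ ¬p2 ∨ p4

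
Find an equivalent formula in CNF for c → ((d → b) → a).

c → ((d → b) → a)
= ¬c ∨ ((d → b) → a)   (eliminate →)
= ¬c ∨ ¬(d → b) ∨ a   (eliminate →)
= ¬c ∨ ¬(¬d ∨ b) ∨ a   (eliminate →)
= ¬c ∨ (¬¬d ∧ ¬b) ∨ a   (De Morgan)
= ¬c ∨ (d ∧ ¬b) ∨ a   (double negation)
= (¬c ∨ d ∨ a) ∧ (¬c ∨ ¬b ∨ a)   (distribute ∨ over ∧)

(¬c ∨ d ∨ a) ∧ (¬c ∨ ¬b ∨ a)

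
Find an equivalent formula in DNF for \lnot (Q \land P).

\lnot (Q \land P)
⇔ \lnot Q \lor \lnot P

\lnot Q \lor \lnot P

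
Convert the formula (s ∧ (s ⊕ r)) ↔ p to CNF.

(s ∧ (s ⊕ r)) ↔ p
= ((s ∧ (s ⊕ r)) → p) ∧ (p → (s ∧ (s ⊕ r)))
= (¬(s ∧ (s ⊕ r)) ∨ p) ∧ (p → (s ∧ (s ⊕ r)))
= (¬(s ∧ (s ∨ r) ∧ ¬(s ∧ r)) ∨ p) ∧ (p → (s ∧ (s ⊕ r)))
= (¬(s ∧ (s ∨ r) ∧ ¬(s ∧ r)) ∨ p) ∧ (¬p ∨ (s ∧ (s ⊕ r)))
= (¬(s ∧ (s ∨ r) ∧ ¬(s ∧ r)) ∨ p) ∧ (¬p ∨ (s ∧ (s ∨ r) ∧ ¬(s ∧ r)))
= (¬s ∨ ¬(s ∨ r) ∨ ¬¬(s ∧ r) ∨ p) ∧ (¬p ∨ (s ∧ (s ∨ r) ∧ ¬(s ∧ r)))
= (¬s ∨ (¬s ∧ ¬r) ∨ ¬¬(s ∧ r) ∨ p) ∧ (¬p ∨ (s ∧ (s ∨ r) ∧ ¬(s ∧ r)))
= (¬s ∨ (¬s ∧ ¬r) ∨ (s ∧ r) ∨ p) ∧ (¬p ∨ (s ∧ (s ∨ r) ∧ ¬(s ∧ r)))
= (¬s ∨ (¬s ∧ ¬r) ∨ (s ∧ r) ∨ p) ∧ (¬p ∨ (s ∧ (s ∨ r) ∧ (¬s ∨ ¬r)))
= (¬s ∨ ¬s ∨ s ∨ p) ∧ (¬s ∨ ¬s ∨ r ∨ p) ∧ (¬s ∨ ¬r ∨ s ∨ p) ∧ (¬s ∨ ¬r ∨ r ∨ p) ∧ (¬p ∨ s) ∧ (¬p ∨ s ∨ r) ∧ (¬p ∨ ¬s ∨ ¬r)
= (¬s ∨ r ∨ p) ∧ (¬p ∨ s) ∧ (¬p ∨ ¬s ∨ ¬r)

(¬s ∨ r ∨ p) ∧ (¬p ∨ s) ∧ (¬p ∨ ¬s ∨ ¬r)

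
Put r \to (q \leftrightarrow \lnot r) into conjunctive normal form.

r \to (q \leftrightarrow \lnot r)
= \lnot r \lor (q \leftrightarrow \lnot r)   [eliminate \to]
= \lnot r \lor (q \to \lnot r) \land (\lnot r \to q)   [eliminate \leftrightarrow]
= \lnot r \lor (\lnot q \lor \lnot r) \land (\lnot r \to q)   [eliminate \to]
= \lnot r \lor (\lnot q \lor \lnot r) \land (\lnot \lnot r \lor q)   [eliminate \to]
= \lnot r \lor (\lnot q \lor \lnot r) \land (r \lor q)   [double negation]
= (\lnot r \lor \lnot q \lor \lnot r) \land (\lnot r \lor r \lor q)   [distribute \lor over \land]
= \lnot r \lor \lnot q   [simplify]

\lnot r \lor \lnot q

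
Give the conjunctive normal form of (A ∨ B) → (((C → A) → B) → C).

¬B ∨ C

(A ∨ B) → (((C → A) → B) → C)
≡ ¬(A ∨ B) ∨ (((C → A) → B) → C)   [eliminate →]
≡ ¬(A ∨ B) ∨ ¬((C → A) → B) ∨ C   [eliminate →]
≡ ¬(A ∨ B) ∨ ¬(¬(C → A) ∨ B) ∨ C   [eliminate →]
≡ ¬(A ∨ B) ∨ ¬(¬(¬C ∨ A) ∨ B) ∨ C   [eliminate →]
≡ (¬A ∧ ¬B) ∨ ¬(¬(¬C ∨ A) ∨ B) ∨ C   [De Morgan]
≡ (¬A ∧ ¬B) ∨ (¬¬(¬C ∨ A) ∧ ¬B) ∨ C   [De Morgan]
≡ (¬A ∧ ¬B) ∨ ((¬C ∨ A) ∧ ¬B) ∨ C   [double negation]
≡ (¬A ∨ ¬C ∨ A ∨ C) ∧ (¬A ∨ ¬B ∨ C) ∧ (¬B ∨ ¬C ∨ A ∨ C) ∧ (¬B ∨ ¬B ∨ C)   [distribute ∨ over ∧]
≡ ¬B ∨ C   [simplify]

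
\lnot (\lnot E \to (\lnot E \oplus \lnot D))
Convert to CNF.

\lnot (\lnot E \to (\lnot E \oplus \lnot D))
⇔ \lnot (\lnot \lnot E \lor (\lnot E \oplus \lnot D))   — eliminate \to
⇔ \lnot (\lnot \lnot E \lor ((\lnot E \lor \lnot D) \land \lnot (\lnot E \land \lnot D)))   — expand \oplus
⇔ \lnot \lnot \lnot E \land \lnot ((\lnot E \lor \lnot D) \land \lnot (\lnot E \land \lnot D))   — De Morgan
⇔ \lnot E \land \lnot ((\lnot E \lor \lnot D) \land \lnot (\lnot E \land \lnot D))   — double negation
⇔ \lnot E \land (\lnot (\lnot E \lor \lnot D) \lor \lnot \lnot (\lnot E \land \lnot D))   — De Morgan
⇔ \lnot E \land ((\lnot \lnot E \land \lnot \lnot D) \lor \lnot \lnot (\lnot E \land \lnot D))   — De Morgan
⇔ \lnot E \land ((E \land \lnot \lnot D) \lor \lnot \lnot (\lnot E \land \lnot D))   — double negation
⇔ \lnot E \land ((E \land D) \lor \lnot \lnot (\lnot E \land \lnot D))   — double negation
⇔ \lnot E \land ((E \land D) \lor (\lnot E \land \lnot D))   — double negation
⇔ \lnot E \land (E \lor \lnot E) \land (E \lor \lnot D) \land (D \lor \lnot E) \land (D \lor \lnot D)   — distribute \lor over \land
⇔ \lnot E \land (E \lor \lnot D)   — simplify

\lnot E \land (E \lor \lnot D)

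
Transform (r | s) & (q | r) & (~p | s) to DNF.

(r & ~p) | (r & s) | (s & q)

(r | s) & (q | r) & (~p | s)
⇔ (r & q & ~p) | (r & q & s) | (r & r & ~p) | (r & r & s) | (s & q & ~p) | (s & q & s) | (s & r & ~p) | (s & r & s)   [distribute & over |]
⇔ (r & ~p) | (r & s) | (s & q)   [simplify]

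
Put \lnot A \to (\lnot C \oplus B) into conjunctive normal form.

(A \lor \lnot C \lor B) \land (A \lor C \lor \lnot B)

\lnot A \to (\lnot C \oplus B)
≡ \lnot \lnot A \lor (\lnot C \oplus B)   (eliminate \to)
≡ \lnot \lnot A \lor ((\lnot C \lor B) \land \lnot (\lnot C \land B))   (expand \oplus)
≡ A \lor ((\lnot C \lor B) \land \lnot (\lnot C \land B))   (double negation)
≡ A \lor ((\lnot C \lor B) \land (\lnot \lnot C \lor \lnot B))   (De Morgan)
≡ A \lor ((\lnot C \lor B) \land (C \lor \lnot B))   (double negation)
≡ (A \lor \lnot C \lor B) \land (A \lor C \lor \lnot B)   (distribute \lor over \land)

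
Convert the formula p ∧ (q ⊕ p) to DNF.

p ∧ (q ⊕ p)
≡ p ∧ ((q ∧ ¬p) ∨ (¬q ∧ p))   (expand ⊕)
≡ (p ∧ q ∧ ¬p) ∨ (p ∧ ¬q ∧ p)   (distribute ∧ over ∨)
≡ p ∧ ¬q   (simplify)

p ∧ ¬q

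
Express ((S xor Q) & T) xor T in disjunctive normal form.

((S xor Q) & T) xor T
≡ ((S xor Q) & T & ~T) | (~((S xor Q) & T) & T)   [expand xor]
≡ (((S & ~Q) | (~S & Q)) & T & ~T) | (~((S xor Q) & T) & T)   [expand xor]
≡ (((S & ~Q) | (~S & Q)) & T & ~T) | (~(((S & ~Q) | (~S & Q)) & T) & T)   [expand xor]
≡ (((S & ~Q) | (~S & Q)) & T & ~T) | ((~((S & ~Q) | (~S & Q)) | ~T) & T)   [De Morgan]
≡ (((S & ~Q) | (~S & Q)) & T & ~T) | (((~(S & ~Q) & ~(~S & Q)) | ~T) & T)   [De Morgan]
≡ (((S & ~Q) | (~S & Q)) & T & ~T) | ((((~S | ~~Q) & ~(~S & Q)) | ~T) & T)   [De Morgan]
≡ (((S & ~Q) | (~S & Q)) & T & ~T) | ((((~S | Q) & ~(~S & Q)) | ~T) & T)   [double negation]
≡ (((S & ~Q) | (~S & Q)) & T & ~T) | ((((~S | Q) & (~~S | ~Q)) | ~T) & T)   [De Morgan]
≡ (((S & ~Q) | (~S & Q)) & T & ~T) | ((((~S | Q) & (S | ~Q)) | ~T) & T)   [double negation]
≡ (S & ~Q & T & ~T) | (~S & Q & T & ~T) | (~S & S & T) | (~S & ~Q & T) | (Q & S & T) | (Q & ~Q & T) | (~T & T)   [distribute & over |]
≡ (~S & ~Q & T) | (Q & S & T)   [simplify]

(~S & ~Q & T) | (Q & S & T)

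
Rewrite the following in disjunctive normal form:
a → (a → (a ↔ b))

¬a ∨ (b ∧ a)

a → (a → (a ↔ b))
≡ ¬a ∨ (a → (a ↔ b))   [eliminate →]
≡ ¬a ∨ ¬a ∨ (a ↔ b)   [eliminate →]
≡ ¬a ∨ ¬a ∨ ((a → b) ∧ (b → a))   [eliminate ↔]
≡ ¬a ∨ ¬a ∨ ((¬a ∨ b) ∧ (b → a))   [eliminate →]
≡ ¬a ∨ ¬a ∨ ((¬a ∨ b) ∧ (¬b ∨ a))   [eliminate →]
≡ ¬a ∨ ¬a ∨ (¬a ∧ ¬b) ∨ (¬a ∧ a) ∨ (b ∧ ¬b) ∨ (b ∧ a)   [distribute ∧ over ∨]
≡ ¬a ∨ (b ∧ a)   [simplify]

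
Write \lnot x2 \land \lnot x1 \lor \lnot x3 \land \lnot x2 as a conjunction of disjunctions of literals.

\lnot x2 \land \lnot x1 \lor \lnot x3 \land \lnot x2
≡ (\lnot x2 \lor \lnot x3) \land (\lnot x2 \lor \lnot x2) \land (\lnot x1 \lor \lnot x3) \land (\lnot x1 \lor \lnot x2)   (distribute \lor over \land)
≡ \lnot x2 \land (\lnot x1 \lor \lnot x3)   (simplify)

\lnot x2 \land (\lnot x1 \lor \lnot x3)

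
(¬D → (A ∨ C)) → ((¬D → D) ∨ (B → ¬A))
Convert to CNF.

(¬D → (A ∨ C)) → ((¬D → D) ∨ (B → ¬A))
⇔ ¬(¬D → (A ∨ C)) ∨ (¬D → D) ∨ (B → ¬A)   (eliminate →)
⇔ ¬(¬¬D ∨ A ∨ C) ∨ (¬D → D) ∨ (B → ¬A)   (eliminate →)
⇔ ¬(¬¬D ∨ A ∨ C) ∨ ¬¬D ∨ D ∨ (B → ¬A)   (eliminate →)
⇔ ¬(¬¬D ∨ A ∨ C) ∨ ¬¬D ∨ D ∨ ¬B ∨ ¬A   (eliminate →)
⇔ (¬¬¬D ∧ ¬A ∧ ¬C) ∨ ¬¬D ∨ D ∨ ¬B ∨ ¬A   (De Morgan)
⇔ (¬D ∧ ¬A ∧ ¬C) ∨ ¬¬D ∨ D ∨ ¬B ∨ ¬A   (double negation)
⇔ (¬D ∧ ¬A ∧ ¬C) ∨ D ∨ D ∨ ¬B ∨ ¬A   (double negation)
⇔ (¬D ∨ D ∨ D ∨ ¬B ∨ ¬A) ∧ (¬A ∨ D ∨ D ∨ ¬B ∨ ¬A) ∧ (¬C ∨ D ∨ D ∨ ¬B ∨ ¬A)   (distribute ∨ over ∧)
⇔ ¬A ∨ D ∨ ¬B   (simplify)

¬A ∨ D ∨ ¬B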